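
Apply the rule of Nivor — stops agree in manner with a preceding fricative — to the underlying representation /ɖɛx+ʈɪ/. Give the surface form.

[ɖɛxʂɪ]

/ʈ/ is a voiceless retroflex stop. The preceding trigger /x/ is a fricative, so /ʈ/ must become a fricative as well.
A voiceless retroflex fricative is [ʂ], so the surface segment is [ʂ].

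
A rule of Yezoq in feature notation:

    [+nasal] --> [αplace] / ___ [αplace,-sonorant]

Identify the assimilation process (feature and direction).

regressive place assimilation

The rule copies the place features (abbreviated [place]) from the environment onto the target, so the assimilating feature is place.
Since the environment is written after the underscore, the trigger follows the target; the direction is regressive.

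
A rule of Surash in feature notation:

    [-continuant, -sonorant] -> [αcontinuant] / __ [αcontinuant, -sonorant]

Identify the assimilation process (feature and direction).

The shared variable α links the value of [continuant] on the target to that of the neighbouring obstruent. [continuant] distinguishes stops from fricatives — a manner-of-articulation feature — so this is manner assimilation.
The conditioning segment sits to the right of the focus bar, meaning the trigger follows the segment that changes — regressive assimilation.

regressive manner assimilation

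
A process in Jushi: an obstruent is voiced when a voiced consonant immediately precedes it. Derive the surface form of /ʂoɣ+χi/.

[ʂoɣʁi]

The rule targets /χ/ (voiceless uvular fricative), which sits after the trigger /ɣ/ (voiced).
A voiced uvular fricative is [ʁ], so the surface segment is [ʁ].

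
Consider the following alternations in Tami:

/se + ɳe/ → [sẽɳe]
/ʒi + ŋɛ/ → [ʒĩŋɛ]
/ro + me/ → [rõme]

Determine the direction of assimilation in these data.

regressive

The vowel /e/ surfaces as nasalised [ẽ] next to the following nasal /ɳ/ — it has acquired the [+nasal] feature of its neighbour.
The other forms show the same pattern: /i/ → [ĩ] before /ŋ/; /o/ → [õ] before /m/ — each time a vowel is nasalised next to a following nasal.
Because the conditioning nasal is to the right of the vowel that changes, the process is regressive (anticipatory).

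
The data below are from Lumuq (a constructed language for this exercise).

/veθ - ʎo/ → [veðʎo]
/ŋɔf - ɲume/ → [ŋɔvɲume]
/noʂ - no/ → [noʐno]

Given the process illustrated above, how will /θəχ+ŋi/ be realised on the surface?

The data show regressive voicing assimilation: /θ/ → [ð] before /ʎ/; /f/ → [v] before /ɲ/; /ʂ/ → [ʐ] before /n/. In each pair only voicing changes, matching the following consonant, while place and manner stay constant.
/χ/ is a voiceless uvular fricative. The following trigger /ŋ/ is voiced, so /χ/ must become voiced as well.
Changing only its voicing to voiced gives [ʁ] — the voiced uvular fricative.

[θəʁŋi]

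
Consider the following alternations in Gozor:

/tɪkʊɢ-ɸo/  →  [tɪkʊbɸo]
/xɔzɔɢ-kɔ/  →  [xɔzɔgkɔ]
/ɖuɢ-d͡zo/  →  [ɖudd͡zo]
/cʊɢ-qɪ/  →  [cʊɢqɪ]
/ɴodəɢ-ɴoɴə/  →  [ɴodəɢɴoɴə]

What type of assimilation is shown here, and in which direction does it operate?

Underlying /ɢ/ is realised as [b] next to /ɸ/; /ɸ/ itself does not change.
/ɢ/ is uvular while /ɸ/ is bilabial; the output [b] is bilabial, matching the trigger — so the feature that spreads is place.
Manner and voice are unchanged, so the assimilation is partial, not total.
The other alternating forms pattern the same way: /ɢ/ → [g] before /k/ (uvular → velar, matching velar); /ɢ/ → [d] before /d͡z/ (uvular → alveolar, matching alveolar) — only place changes, and always toward the following segment.
No alternation appears in [cʊɢqɪ], [ɴodəɢɴoɴə]: there the adjacent consonants already agree in place (/ɢ/ and /q/ are both uvular; /ɢ/ and /ɴ/ are both uvular), so these forms are consistent with the same rule.
Since the segment that changes precedes the conditioning segment, the assimilation is regressive.

regressive place assimilation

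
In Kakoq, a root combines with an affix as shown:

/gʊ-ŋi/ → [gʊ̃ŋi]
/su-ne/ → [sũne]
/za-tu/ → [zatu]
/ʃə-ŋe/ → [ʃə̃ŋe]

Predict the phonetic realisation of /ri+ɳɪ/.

[rĩɳɪ]

The data show regressive nasality assimilation (vowel nasalisation): /ʊ/ → [ʊ̃] before /ŋ/; /u/ → [ũ] before /n/; /ə/ → [ə̃] before /ŋ/ — a vowel is nasalised by an immediately following nasal consonant.
No change occurs in [zatu] because the vowel at the boundary is adjacent to an oral consonant, not a nasal (/a/ next to /t/).
/i/ sits next to the nasal /ɳ/ and is therefore nasalised to [ĩ].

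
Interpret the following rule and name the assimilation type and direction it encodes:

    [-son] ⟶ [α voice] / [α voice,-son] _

The rule copies [voice] from the environment onto the target, so the assimilating feature is voicing.
Since the environment is written before the underscore, the trigger precedes the target; the direction is progressive.

progressive voicing assimilation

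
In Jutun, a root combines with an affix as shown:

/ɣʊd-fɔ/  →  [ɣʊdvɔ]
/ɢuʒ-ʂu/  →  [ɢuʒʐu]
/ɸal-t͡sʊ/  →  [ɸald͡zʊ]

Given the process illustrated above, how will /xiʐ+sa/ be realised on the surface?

[xiʐza]

The data show progressive voicing assimilation: /f/ → [v] after /d/; /ʂ/ → [ʐ] after /ʒ/; /t͡s/ → [d͡z] after /l/. In each pair only voicing changes, matching the preceding consonant, while place and manner stay constant.
/s/ is a voiceless alveolar fricative. The preceding trigger /ʐ/ is voiced, so /s/ must become voiced as well.
The voiced alveolar fricative is [z], so /s/ → [z].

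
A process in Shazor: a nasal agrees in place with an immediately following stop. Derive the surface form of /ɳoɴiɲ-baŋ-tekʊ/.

/ɲ/ is a voiced palatal nasal. The following trigger /b/ is bilabial, so /ɲ/ must become bilabial as well.
A voiced bilabial nasal is [m], so the surface segment is [m].
At the second juncture, /ŋ/ likewise becomes [n] adjacent to /t/.

[ɳoɴimbantekʊ]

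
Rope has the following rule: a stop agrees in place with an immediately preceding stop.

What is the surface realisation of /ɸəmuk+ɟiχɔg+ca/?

/ɟ/ is a voiced palatal stop. The preceding trigger /k/ is velar, so /ɟ/ must become velar as well.
The voiced velar stop is [g], so /ɟ/ → [g].
At the second juncture, /c/ likewise becomes [k] adjacent to /g/.

[ɸəmukgiχɔgka]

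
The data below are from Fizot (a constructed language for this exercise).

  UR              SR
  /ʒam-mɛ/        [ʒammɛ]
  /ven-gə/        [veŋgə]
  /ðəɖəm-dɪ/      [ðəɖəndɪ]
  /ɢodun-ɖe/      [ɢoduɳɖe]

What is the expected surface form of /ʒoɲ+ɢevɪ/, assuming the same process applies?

[ʒoɴɢevɪ]

The data show regressive place assimilation: /n/ → [ŋ] before /g/; /m/ → [n] before /d/; /n/ → [ɳ] before /ɖ/. In each pair only place changes, matching the following consonant, while manner and voice stay constant.
No alternation appears in [ʒammɛ]: there the adjacent consonants already agree in place (/m/ and /m/ are both bilabial), so this form is consistent with the same rule.
The rule targets /ɲ/ (voiced palatal nasal), which sits before the trigger /ɢ/ (uvular).
The voiced uvular nasal is [ɴ], so /ɲ/ → [ɴ].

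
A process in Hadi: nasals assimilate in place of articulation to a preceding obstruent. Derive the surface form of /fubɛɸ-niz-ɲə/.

/n/ is a voiced alveolar nasal. The preceding trigger /ɸ/ is bilabial, so /n/ must become bilabial as well.
Changing only its place to bilabial gives [m] — the voiced bilabial nasal.
The same rule applies at the second boundary: /ɲ/ → [n] next to /z/.

[fubɛɸmiznə]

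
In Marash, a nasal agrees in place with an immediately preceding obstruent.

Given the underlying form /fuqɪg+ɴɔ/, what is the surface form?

[fuqɪgŋɔ]

The rule targets /ɴ/ (voiced uvular nasal), which sits after the trigger /g/ (velar).
The voiced velar nasal is [ŋ], so /ɴ/ → [ŋ].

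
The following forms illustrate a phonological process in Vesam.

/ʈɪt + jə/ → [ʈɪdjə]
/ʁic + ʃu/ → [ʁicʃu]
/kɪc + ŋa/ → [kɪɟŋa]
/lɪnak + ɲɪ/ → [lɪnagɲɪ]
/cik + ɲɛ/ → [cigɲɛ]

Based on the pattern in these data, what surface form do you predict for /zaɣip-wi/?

[zaɣibwi]

The data show regressive voicing assimilation: /t/ → [d] before /j/; /c/ → [ɟ] before /ŋ/; /k/ → [g] before /ɲ/. In each pair only voicing changes, matching the following consonant, while place and manner stay constant.
No alternation appears in [ʁicʃu]: there the adjacent consonants already agree in voicing (/c/ and /ʃ/ are both voiceless), so this form is consistent with the same rule.
/p/ is a voiceless bilabial stop. The following trigger /w/ is voiced, so /p/ must become voiced as well.
A voiced bilabial stop is [b], so the surface segment is [b].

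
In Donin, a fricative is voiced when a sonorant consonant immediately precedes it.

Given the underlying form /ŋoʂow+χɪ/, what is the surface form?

/χ/ is a voiceless uvular fricative. The preceding trigger /w/ is voiced, so /χ/ must become voiced as well.
Changing only its voicing to voiced gives [ʁ] — the voiced uvular fricative.

[ŋoʂowʁɪ]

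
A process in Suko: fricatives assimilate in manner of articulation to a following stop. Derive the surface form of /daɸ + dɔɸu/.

/ɸ/ is a voiceless bilabial fricative. The following trigger /d/ is a stop, so /ɸ/ must become a stop as well.
A voiceless bilabial stop is [p], so the surface segment is [p].

[dapdɔɸu]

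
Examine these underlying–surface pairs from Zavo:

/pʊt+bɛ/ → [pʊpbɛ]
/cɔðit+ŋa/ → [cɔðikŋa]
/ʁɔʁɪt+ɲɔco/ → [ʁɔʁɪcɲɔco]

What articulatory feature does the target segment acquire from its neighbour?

place

Comparing underlying and surface forms, /t/ → [p] is the alternation; the neighbouring /b/ is constant.
/t/ is alveolar while /b/ is bilabial; the output [p] is bilabial, matching the trigger — so the feature that spreads is place.
Checking the remaining alternations: /t/ → [k] before /ŋ/ (alveolar → velar, matching velar); /t/ → [c] before /ɲ/ (alveolar → palatal, matching palatal) — only place changes, and always toward the following segment.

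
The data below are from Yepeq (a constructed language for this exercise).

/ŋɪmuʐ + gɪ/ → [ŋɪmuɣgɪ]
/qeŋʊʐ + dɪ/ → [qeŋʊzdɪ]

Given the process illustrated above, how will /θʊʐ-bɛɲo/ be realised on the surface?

[θʊβbɛɲo]

The data show regressive place assimilation: /ʐ/ → [ɣ] before /g/; /ʐ/ → [z] before /d/. In each pair only place changes, matching the following consonant, while manner and voice stay constant.
/ʐ/ is a voiced retroflex fricative. The following trigger /b/ is bilabial, so /ʐ/ must become bilabial as well.
Changing only its place to bilabial gives [β] — the voiced bilabial fricative.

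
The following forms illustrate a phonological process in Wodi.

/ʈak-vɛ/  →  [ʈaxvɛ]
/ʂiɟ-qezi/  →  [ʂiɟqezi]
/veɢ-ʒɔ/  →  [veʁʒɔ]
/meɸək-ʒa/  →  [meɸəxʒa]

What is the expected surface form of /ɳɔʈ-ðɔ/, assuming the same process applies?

The data show regressive manner assimilation: /k/ → [x] before /v/; /ɢ/ → [ʁ] before /ʒ/; /k/ → [x] before /ʒ/. In each pair only manner changes, matching the following consonant, while place and voice stay constant.
Nothing changes in [ʂiɟqezi]: there the adjacent consonants already agree in manner (/ɟ/ and /q/ are both stops), so this form is consistent with the same rule.
The rule targets /ʈ/ (voiceless retroflex stop), which sits before the trigger /ð/ (fricative).
Changing only its manner to fricative gives [ʂ] — the voiceless retroflex fricative.

[ɳɔʂðɔ]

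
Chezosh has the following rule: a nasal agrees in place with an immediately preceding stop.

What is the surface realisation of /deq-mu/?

[deqɴu]

/m/ is a voiced bilabial nasal. The preceding trigger /q/ is uvular, so /m/ must become uvular as well.
Changing only its place to uvular gives [ɴ] — the voiced uvular nasal.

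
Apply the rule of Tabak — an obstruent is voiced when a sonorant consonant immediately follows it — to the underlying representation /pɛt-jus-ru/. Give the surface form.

/t/ is a voiceless alveolar stop. The following trigger /j/ is voiced, so /t/ must become voiced as well.
Changing only its voicing to voiced gives [d] — the voiced alveolar stop.
The same rule applies at the second boundary: /s/ → [z] next to /r/.

[pɛdjuzru]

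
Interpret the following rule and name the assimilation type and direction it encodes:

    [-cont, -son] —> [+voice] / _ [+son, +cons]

The target ([-cont, -son], stops) acquires [+voice] next to a sonorant consonant ([+son, +cons]) — it takes on the voicing of its neighbour, so the feature that spreads is voicing.
The conditioning segment sits to the right of the focus bar, meaning the trigger follows the segment that changes — regressive assimilation.

regressive voicing assimilation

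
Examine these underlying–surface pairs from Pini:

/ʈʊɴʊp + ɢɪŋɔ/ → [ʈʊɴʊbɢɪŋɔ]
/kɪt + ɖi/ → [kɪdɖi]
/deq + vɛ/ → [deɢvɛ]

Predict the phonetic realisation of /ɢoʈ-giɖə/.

[ɢoɖgiɖə]

The data show regressive voicing assimilation: /p/ → [b] before /ɢ/; /t/ → [d] before /ɖ/; /q/ → [ɢ] before /v/. In each pair only voicing changes, matching the following consonant, while place and manner stay constant.
/ʈ/ is a voiceless retroflex stop. The following trigger /g/ is voiced, so /ʈ/ must become voiced as well.
A voiced retroflex stop is [ɖ], so the surface segment is [ɖ].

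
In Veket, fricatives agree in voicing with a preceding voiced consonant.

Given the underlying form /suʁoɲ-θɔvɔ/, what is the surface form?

The rule targets /θ/ (voiceless dental fricative), which sits after the trigger /ɲ/ (voiced).
Changing only its voicing to voiced gives [ð] — the voiced dental fricative.

[suʁoɲðɔvɔ]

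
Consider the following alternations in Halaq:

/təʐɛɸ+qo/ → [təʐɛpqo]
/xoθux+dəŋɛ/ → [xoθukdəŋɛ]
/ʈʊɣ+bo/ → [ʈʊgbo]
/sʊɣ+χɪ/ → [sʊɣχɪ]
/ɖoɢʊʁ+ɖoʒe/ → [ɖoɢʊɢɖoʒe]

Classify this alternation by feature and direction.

Underlying /ɸ/ is realised as [p] next to /q/; /q/ itself does not change.
The change fricative → stop matches the manner of the following /q/, identifying this as manner assimilation.
Place and voice are unchanged, so the assimilation is partial, not total.
Checking the remaining alternations: /x/ → [k] before /d/ (fricative → stop, matching a stop); /ɣ/ → [g] before /b/ (fricative → stop, matching a stop); /ʁ/ → [ɢ] before /ɖ/ (fricative → stop, matching a stop) — only manner changes, and always toward the following segment.
Nothing changes in [sʊɣχɪ]: there the adjacent consonants already agree in manner (/ɣ/ and /χ/ are both fricatives), so this form is consistent with the same rule.
Since the segment that changes precedes the conditioning segment, the assimilation is regressive.

regressive manner assimilation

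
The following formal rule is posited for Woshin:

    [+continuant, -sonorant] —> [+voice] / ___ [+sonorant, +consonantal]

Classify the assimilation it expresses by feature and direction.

regressive voicing assimilation

The target ([+continuant, -sonorant], fricatives) acquires [+voice] next to a sonorant consonant ([+sonorant, +consonantal]) — it takes on the voicing of its neighbour, so the feature that spreads is voicing.
Since the environment is written after the underscore, the trigger follows the target; the direction is regressive.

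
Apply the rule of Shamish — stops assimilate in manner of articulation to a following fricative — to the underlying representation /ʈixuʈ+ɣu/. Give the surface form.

/ʈ/ is a voiceless retroflex stop. The following trigger /ɣ/ is a fricative, so /ʈ/ must become a fricative as well.
The voiceless retroflex fricative is [ʂ], so /ʈ/ → [ʂ].

[ʈixuʂɣu]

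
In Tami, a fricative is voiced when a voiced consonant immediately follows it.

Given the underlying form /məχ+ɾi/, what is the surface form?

[məʁɾi]

/χ/ is a voiceless uvular fricative. The following trigger /ɾ/ is voiced, so /χ/ must become voiced as well.
Changing only its voicing to voiced gives [ʁ] — the voiced uvular fricative.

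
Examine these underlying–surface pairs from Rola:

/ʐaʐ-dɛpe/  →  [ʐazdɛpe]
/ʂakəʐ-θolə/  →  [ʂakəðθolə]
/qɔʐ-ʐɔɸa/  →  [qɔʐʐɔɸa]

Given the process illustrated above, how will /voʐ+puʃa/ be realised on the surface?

The data show regressive place assimilation: /ʐ/ → [z] before /d/; /ʐ/ → [ð] before /θ/. In each pair only place changes, matching the following consonant, while manner and voice stay constant.
No alternation appears in [qɔʐʐɔɸa]: there the adjacent consonants already agree in place (/ʐ/ and /ʐ/ are both retroflex), so this form is consistent with the same rule.
/ʐ/ is a voiced retroflex fricative. The following trigger /p/ is bilabial, so /ʐ/ must become bilabial as well.
A voiced bilabial fricative is [β], so the surface segment is [β].

[voβpuʃa]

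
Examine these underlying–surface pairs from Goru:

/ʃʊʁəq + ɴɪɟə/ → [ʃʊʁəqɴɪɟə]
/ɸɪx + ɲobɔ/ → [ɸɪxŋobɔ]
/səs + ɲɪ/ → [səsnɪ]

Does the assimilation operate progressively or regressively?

progressive

Underlying /ɲ/ is realised as [ŋ] next to /x/; /x/ itself does not change.
/ɲ/ is palatal while /x/ is velar; the output [ŋ] is velar, matching the trigger — so the feature that spreads is place.
The same holds elsewhere in the data: /ɲ/ → [n] after /s/ (palatal → alveolar, matching alveolar) — only place changes, and always toward the preceding segment.
No alternation appears in [ʃʊʁəqɴɪɟə]: there the adjacent consonants already agree in place (/ɴ/ and /q/ are both uvular), so this form is consistent with the same rule.
Since the segment that changes follows the conditioning segment, the assimilation is progressive.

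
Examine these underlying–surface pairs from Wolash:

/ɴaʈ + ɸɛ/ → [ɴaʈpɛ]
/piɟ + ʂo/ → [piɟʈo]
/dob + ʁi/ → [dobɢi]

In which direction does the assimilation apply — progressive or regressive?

progressive

Underlying /ɸ/ is realised as [p] next to /ʈ/; /ʈ/ itself does not change.
/ɸ/ is a fricative while /ʈ/ is a stop; the output [p] is a stop, matching the trigger — so the feature that spreads is manner.
The same holds elsewhere in the data: /ʂ/ → [ʈ] after /ɟ/ (fricative → stop, matching a stop); /ʁ/ → [ɢ] after /b/ (fricative → stop, matching a stop) — only manner changes, and always toward the preceding segment.
The trigger is the preceding segment, so the direction is progressive (perseverative).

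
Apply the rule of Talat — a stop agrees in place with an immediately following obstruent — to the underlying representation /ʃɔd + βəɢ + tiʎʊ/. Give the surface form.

[ʃɔbβədtiʎʊ]

/d/ is a voiced alveolar stop. The following trigger /β/ is bilabial, so /d/ must become bilabial as well.
The voiced bilabial stop is [b], so /d/ → [b].
At the second juncture, /ɢ/ likewise becomes [d] adjacent to /t/.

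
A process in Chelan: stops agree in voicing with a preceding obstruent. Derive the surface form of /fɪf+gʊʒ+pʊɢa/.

The rule targets /g/ (voiced velar stop), which sits after the trigger /f/ (voiceless).
The voiceless velar stop is [k], so /g/ → [k].
At the second juncture, /p/ likewise becomes [b] adjacent to /ʒ/.

[fɪfkʊʒbʊɢa]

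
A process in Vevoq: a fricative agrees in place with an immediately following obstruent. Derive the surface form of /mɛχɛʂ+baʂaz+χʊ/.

/ʂ/ is a voiceless retroflex fricative. The following trigger /b/ is bilabial, so /ʂ/ must become bilabial as well.
The voiceless bilabial fricative is [ɸ], so /ʂ/ → [ɸ].
At the second juncture, /z/ likewise becomes [ʁ] adjacent to /χ/.

[mɛχɛɸbaʂaʁχʊ]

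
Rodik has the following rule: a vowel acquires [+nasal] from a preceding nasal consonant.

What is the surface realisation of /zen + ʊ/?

[zenʊ̃]

The vowel /ʊ/ is adjacent to the preceding nasal /n/, so it acquires [+nasal] and surfaces as [ʊ̃].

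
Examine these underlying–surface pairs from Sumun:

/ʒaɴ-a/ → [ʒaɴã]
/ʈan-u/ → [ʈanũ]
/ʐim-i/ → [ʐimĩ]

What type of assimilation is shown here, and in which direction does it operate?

progressive nasality assimilation (vowel nasalisation)

The vowel /a/ surfaces as nasalised [ã] next to the preceding nasal /ɴ/ — it has acquired the [+nasal] feature of its neighbour.
The other forms show the same pattern: /u/ → [ũ] after /n/; /i/ → [ĩ] after /m/ — each time a vowel is nasalised next to a preceding nasal.
Because the conditioning nasal is to the left of the vowel that changes, the process is progressive (perseverative).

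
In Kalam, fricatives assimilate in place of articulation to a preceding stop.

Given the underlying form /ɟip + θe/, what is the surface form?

The rule targets /θ/ (voiceless dental fricative), which sits after the trigger /p/ (bilabial).
Changing only its place to bilabial gives [ɸ] — the voiceless bilabial fricative.

[ɟipɸe]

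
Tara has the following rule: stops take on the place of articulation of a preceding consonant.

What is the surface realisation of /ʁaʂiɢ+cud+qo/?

[ʁaʂiɢqudto]

The rule targets /c/ (voiceless palatal stop), which sits after the trigger /ɢ/ (uvular).
The voiceless uvular stop is [q], so /c/ → [q].
At the second juncture, /q/ likewise becomes [t] adjacent to /d/.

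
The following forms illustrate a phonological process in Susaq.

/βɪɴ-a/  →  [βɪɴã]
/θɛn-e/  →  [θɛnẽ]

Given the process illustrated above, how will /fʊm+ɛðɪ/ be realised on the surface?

The data show progressive nasality assimilation (vowel nasalisation): /a/ → [ã] after /ɴ/; /e/ → [ẽ] after /n/ — a vowel is nasalised by an immediately preceding nasal consonant.
The vowel /ɛ/ is adjacent to the preceding nasal /m/, so it acquires [+nasal] and surfaces as [ɛ̃].

[fʊmɛ̃ðɪ]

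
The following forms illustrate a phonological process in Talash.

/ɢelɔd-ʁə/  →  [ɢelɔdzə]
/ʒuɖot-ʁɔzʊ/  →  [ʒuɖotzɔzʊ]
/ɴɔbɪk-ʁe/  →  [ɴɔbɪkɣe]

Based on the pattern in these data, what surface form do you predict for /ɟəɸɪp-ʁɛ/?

The data show progressive place assimilation: /ʁ/ → [z] after /d/; /ʁ/ → [z] after /t/; /ʁ/ → [ɣ] after /k/. In each pair only place changes, matching the preceding consonant, while manner and voice stay constant.
The rule targets /ʁ/ (voiced uvular fricative), which sits after the trigger /p/ (bilabial).
A voiced bilabial fricative is [β], so the surface segment is [β].

[ɟəɸɪpβɛ]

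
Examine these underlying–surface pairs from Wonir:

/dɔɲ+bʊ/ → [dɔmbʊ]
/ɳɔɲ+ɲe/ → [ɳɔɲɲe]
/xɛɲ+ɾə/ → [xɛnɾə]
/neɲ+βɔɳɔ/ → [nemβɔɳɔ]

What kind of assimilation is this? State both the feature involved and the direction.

Underlying /ɲ/ is realised as [m] next to /b/; /b/ itself does not change.
The change palatal → bilabial matches the place of the following /b/, identifying this as place assimilation.
Manner and voice are unchanged, so the assimilation is partial, not total.
The same holds elsewhere in the data: /ɲ/ → [n] before /ɾ/ (palatal → alveolar, matching alveolar); /ɲ/ → [m] before /β/ (palatal → bilabial, matching bilabial) — only place changes, and always toward the following segment.
Nothing changes in [ɳɔɲɲe]: there the adjacent consonants already agree in place (/ɲ/ and /ɲ/ are both palatal), so this form is consistent with the same rule.
Since the segment that changes precedes the conditioning segment, the assimilation is regressive.

regressive place assimilation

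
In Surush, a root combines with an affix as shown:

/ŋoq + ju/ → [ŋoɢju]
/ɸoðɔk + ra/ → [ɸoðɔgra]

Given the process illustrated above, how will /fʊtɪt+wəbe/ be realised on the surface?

The data show regressive voicing assimilation: /q/ → [ɢ] before /j/; /k/ → [g] before /r/. In each pair only voicing changes, matching the following consonant, while place and manner stay constant.
/t/ is a voiceless alveolar stop. The following trigger /w/ is voiced, so /t/ must become voiced as well.
Changing only its voicing to voiced gives [d] — the voiced alveolar stop.

[fʊtɪdwəbe]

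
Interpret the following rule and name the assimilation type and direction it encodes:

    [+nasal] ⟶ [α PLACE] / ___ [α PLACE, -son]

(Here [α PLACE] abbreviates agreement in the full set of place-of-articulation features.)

The rule copies the place features (abbreviated [PLACE]) from the environment onto the target, so the assimilating feature is place.
Since the environment is written after the underscore, the trigger follows the target; the direction is regressive.

regressive place assimilation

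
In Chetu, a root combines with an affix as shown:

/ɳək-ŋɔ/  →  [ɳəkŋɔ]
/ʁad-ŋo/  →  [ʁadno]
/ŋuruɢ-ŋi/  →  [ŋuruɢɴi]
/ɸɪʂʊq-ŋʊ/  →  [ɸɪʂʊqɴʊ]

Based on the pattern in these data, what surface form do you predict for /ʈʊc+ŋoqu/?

The data show progressive place assimilation: /ŋ/ → [n] after /d/; /ŋ/ → [ɴ] after /ɢ/; /ŋ/ → [ɴ] after /q/. In each pair only place changes, matching the preceding consonant, while manner and voice stay constant.
Nothing changes in [ɳəkŋɔ]: there the adjacent consonants already agree in place (/ŋ/ and /k/ are both velar), so this form is consistent with the same rule.
/ŋ/ is a voiced velar nasal. The preceding trigger /c/ is palatal, so /ŋ/ must become palatal as well.
A voiced palatal nasal is [ɲ], so the surface segment is [ɲ].

[ʈʊcɲoqu]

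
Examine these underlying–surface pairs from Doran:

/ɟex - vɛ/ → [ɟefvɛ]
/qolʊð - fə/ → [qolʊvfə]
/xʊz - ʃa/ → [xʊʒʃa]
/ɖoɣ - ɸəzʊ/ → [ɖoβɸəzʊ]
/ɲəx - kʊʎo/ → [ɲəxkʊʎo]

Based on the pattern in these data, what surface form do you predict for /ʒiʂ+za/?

[ʒisza]

The data show regressive place assimilation: /x/ → [f] before /v/; /ð/ → [v] before /f/; /z/ → [ʒ] before /ʃ/; /ɣ/ → [β] before /ɸ/. In each pair only place changes, matching the following consonant, while manner and voice stay constant.
No alternation appears in [ɲəxkʊʎo]: there the adjacent consonants already agree in place (/x/ and /k/ are both velar), so this form is consistent with the same rule.
/ʂ/ is a voiceless retroflex fricative. The following trigger /z/ is alveolar, so /ʂ/ must become alveolar as well.
Changing only its place to alveolar gives [s] — the voiceless alveolar fricative.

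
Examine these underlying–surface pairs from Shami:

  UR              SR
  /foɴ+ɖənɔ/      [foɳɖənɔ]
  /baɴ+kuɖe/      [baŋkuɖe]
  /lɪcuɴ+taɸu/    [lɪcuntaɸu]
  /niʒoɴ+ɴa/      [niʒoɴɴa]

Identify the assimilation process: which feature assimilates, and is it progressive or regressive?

regressive place assimilation

The segment that alternates is /ɴ/, which surfaces as [ɳ] when adjacent to /ɖ/.
/ɴ/ is uvular while /ɖ/ is retroflex; the output [ɳ] is retroflex, matching the trigger — so the feature that spreads is place.
Manner and voice are unchanged, so the assimilation is partial, not total.
Checking the remaining alternations: /ɴ/ → [ŋ] before /k/ (uvular → velar, matching velar); /ɴ/ → [n] before /t/ (uvular → alveolar, matching alveolar) — only place changes, and always toward the following segment.
No alternation appears in [niʒoɴɴa]: there the adjacent consonants already agree in place (/ɴ/ and /ɴ/ are both uvular), so this form is consistent with the same rule.
Since the segment that changes precedes the conditioning segment, the assimilation is regressive.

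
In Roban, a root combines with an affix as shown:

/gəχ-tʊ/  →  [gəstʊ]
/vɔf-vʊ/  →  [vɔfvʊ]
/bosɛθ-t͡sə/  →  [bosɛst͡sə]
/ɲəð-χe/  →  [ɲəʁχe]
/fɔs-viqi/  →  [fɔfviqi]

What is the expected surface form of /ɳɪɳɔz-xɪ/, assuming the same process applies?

[ɳɪɳɔɣxɪ]

The data show regressive place assimilation: /χ/ → [s] before /t/; /θ/ → [s] before /t͡s/; /ð/ → [ʁ] before /χ/; /s/ → [f] before /v/. In each pair only place changes, matching the following consonant, while manner and voice stay constant.
Nothing changes in [vɔfvʊ]: there the adjacent consonants already agree in place (/f/ and /v/ are both labiodental), so this form is consistent with the same rule.
/z/ is a voiced alveolar fricative. The following trigger /x/ is velar, so /z/ must become velar as well.
A voiced velar fricative is [ɣ], so the surface segment is [ɣ].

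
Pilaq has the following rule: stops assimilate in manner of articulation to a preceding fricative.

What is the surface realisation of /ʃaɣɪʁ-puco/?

[ʃaɣɪʁɸuco]

/p/ is a voiceless bilabial stop. The preceding trigger /ʁ/ is a fricative, so /p/ must become a fricative as well.
A voiceless bilabial fricative is [ɸ], so the surface segment is [ɸ].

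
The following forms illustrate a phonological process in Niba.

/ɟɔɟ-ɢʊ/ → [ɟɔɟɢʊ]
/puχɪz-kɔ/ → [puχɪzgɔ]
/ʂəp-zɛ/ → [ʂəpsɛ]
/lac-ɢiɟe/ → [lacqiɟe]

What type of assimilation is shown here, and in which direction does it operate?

Comparing underlying and surface forms, /k/ → [g] is the alternation; the neighbouring /z/ is constant.
The change voiceless → voiced matches the voicing of the preceding /z/, identifying this as voicing assimilation.
Place and manner are unchanged, so the assimilation is partial, not total.
Checking the remaining alternations: /z/ → [s] after /p/ (voiced → voiceless, matching voiceless); /ɢ/ → [q] after /c/ (voiced → voiceless, matching voiceless) — only voicing changes, and always toward the preceding segment.
Nothing changes in [ɟɔɟɢʊ]: there the adjacent consonants already agree in voicing (/ɢ/ and /ɟ/ are both voiced), so this form is consistent with the same rule.
Since the segment that changes follows the conditioning segment, the assimilation is progressive.

progressive voicing assimilation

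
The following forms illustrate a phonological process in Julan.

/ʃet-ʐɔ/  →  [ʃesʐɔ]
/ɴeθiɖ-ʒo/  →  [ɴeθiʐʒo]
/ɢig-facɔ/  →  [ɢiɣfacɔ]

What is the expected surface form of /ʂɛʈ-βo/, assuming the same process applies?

The data show regressive manner assimilation: /t/ → [s] before /ʐ/; /ɖ/ → [ʐ] before /ʒ/; /g/ → [ɣ] before /f/. In each pair only manner changes, matching the following consonant, while place and voice stay constant.
The rule targets /ʈ/ (voiceless retroflex stop), which sits before the trigger /β/ (fricative).
A voiceless retroflex fricative is [ʂ], so the surface segment is [ʂ].

[ʂɛʂβo]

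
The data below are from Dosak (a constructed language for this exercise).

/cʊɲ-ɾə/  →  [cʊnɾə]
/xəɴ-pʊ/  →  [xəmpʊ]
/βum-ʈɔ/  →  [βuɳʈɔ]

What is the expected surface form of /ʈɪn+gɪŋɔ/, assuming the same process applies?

The data show regressive place assimilation: /ɲ/ → [n] before /ɾ/; /ɴ/ → [m] before /p/; /m/ → [ɳ] before /ʈ/. In each pair only place changes, matching the following consonant, while manner and voice stay constant.
/n/ is a voiced alveolar nasal. The following trigger /g/ is velar, so /n/ must become velar as well.
The voiced velar nasal is [ŋ], so /n/ → [ŋ].

[ʈɪŋgɪŋɔ]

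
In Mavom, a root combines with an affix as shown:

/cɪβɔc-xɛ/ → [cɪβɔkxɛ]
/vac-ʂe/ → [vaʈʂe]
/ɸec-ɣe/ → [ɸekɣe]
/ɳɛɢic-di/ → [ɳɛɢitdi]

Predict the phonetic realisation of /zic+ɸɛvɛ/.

[zipɸɛvɛ]

The data show regressive place assimilation: /c/ → [k] before /x/; /c/ → [ʈ] before /ʂ/; /c/ → [k] before /ɣ/; /c/ → [t] before /d/. In each pair only place changes, matching the following consonant, while manner and voice stay constant.
/c/ is a voiceless palatal stop. The following trigger /ɸ/ is bilabial, so /c/ must become bilabial as well.
Changing only its place to bilabial gives [p] — the voiceless bilabial stop.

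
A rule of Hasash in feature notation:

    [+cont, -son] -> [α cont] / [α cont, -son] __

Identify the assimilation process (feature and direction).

The rule copies [cont] (continuancy) from the environment onto the target fricatives; since [±cont] encodes the stop/fricative manner contrast, the assimilating dimension is manner.
Since the environment is written before the underscore, the trigger precedes the target; the direction is progressive.

progressive manner assimilation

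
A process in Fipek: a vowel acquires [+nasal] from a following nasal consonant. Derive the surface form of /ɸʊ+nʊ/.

[ɸʊ̃nʊ]

/ʊ/ sits next to the nasal /n/ and is therefore nasalised to [ʊ̃].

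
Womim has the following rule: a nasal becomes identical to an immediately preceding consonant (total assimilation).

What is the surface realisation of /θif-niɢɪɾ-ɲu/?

[θiffiɢɪɾɾu]

/n/ is the segment targeted by the rule; it sits immediately after /f/, so it assimilates completely and surfaces as [f].
The same rule applies at the second boundary: /ɲ/ → [ɾ] next to /ɾ/.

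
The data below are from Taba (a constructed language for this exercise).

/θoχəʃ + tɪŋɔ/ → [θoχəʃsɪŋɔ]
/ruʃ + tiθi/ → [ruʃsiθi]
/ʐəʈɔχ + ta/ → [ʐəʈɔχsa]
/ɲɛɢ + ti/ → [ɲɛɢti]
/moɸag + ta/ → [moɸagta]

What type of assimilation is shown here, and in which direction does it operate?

progressive manner assimilation

Comparing underlying and surface forms, /t/ → [s] is the alternation; the neighbouring /ʃ/ is constant.
/t/ is a stop while /ʃ/ is a fricative; the output [s] is a fricative, matching the trigger — so the feature that spreads is manner.
Place and voice are unchanged, so the assimilation is partial, not total.
The other alternating form patterns the same way: /t/ → [s] after /χ/ (stop → fricative, matching a fricative) — only manner changes, and always toward the preceding segment.
Nothing changes in [ɲɛɢti], [moɸagta]: there the adjacent consonants already agree in manner (/t/ and /ɢ/ are both stops; /t/ and /g/ are both stops), so these forms are consistent with the same rule.
Since the segment that changes follows the conditioning segment, the assimilation is progressive.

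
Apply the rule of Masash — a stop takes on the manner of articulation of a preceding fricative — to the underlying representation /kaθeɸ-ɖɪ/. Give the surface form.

[kaθeɸʐɪ]

The rule targets /ɖ/ (voiced retroflex stop), which sits after the trigger /ɸ/ (fricative).
Changing only its manner to fricative gives [ʐ] — the voiced retroflex fricative.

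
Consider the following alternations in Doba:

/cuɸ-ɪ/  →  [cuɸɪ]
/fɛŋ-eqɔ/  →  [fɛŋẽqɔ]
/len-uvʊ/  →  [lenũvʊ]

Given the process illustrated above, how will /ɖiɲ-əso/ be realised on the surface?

[ɖiɲə̃so]

The data show progressive nasality assimilation (vowel nasalisation): /e/ → [ẽ] after /ŋ/; /u/ → [ũ] after /n/ — a vowel is nasalised by an immediately preceding nasal consonant.
No change occurs in [cuɸɪ] because the vowel at the boundary is adjacent to an oral consonant, not a nasal (/ɪ/ next to /ɸ/).
/ə/ sits next to the nasal /ɲ/ and is therefore nasalised to [ə̃].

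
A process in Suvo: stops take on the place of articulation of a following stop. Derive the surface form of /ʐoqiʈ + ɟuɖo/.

[ʐoqicɟuɖo]

The rule targets /ʈ/ (voiceless retroflex stop), which sits before the trigger /ɟ/ (palatal).
The voiceless palatal stop is [c], so /ʈ/ → [c].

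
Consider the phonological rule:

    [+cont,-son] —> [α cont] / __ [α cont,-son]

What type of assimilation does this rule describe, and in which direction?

regressive manner assimilation

The shared variable α links the value of [cont] on the target to that of the neighbouring obstruent. [cont] distinguishes stops from fricatives — a manner-of-articulation feature — so this is manner assimilation.
Since the environment is written after the underscore, the trigger follows the target; the direction is regressive.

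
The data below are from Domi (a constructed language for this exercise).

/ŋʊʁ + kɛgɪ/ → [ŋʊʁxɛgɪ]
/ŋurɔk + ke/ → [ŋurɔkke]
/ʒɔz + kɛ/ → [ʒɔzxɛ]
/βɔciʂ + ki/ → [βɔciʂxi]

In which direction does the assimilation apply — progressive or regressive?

progressive

The segment that alternates is /k/, which surfaces as [x] when adjacent to /ʁ/.
/k/ is a stop while /ʁ/ is a fricative; the output [x] is a fricative, matching the trigger — so the feature that spreads is manner.
The same holds elsewhere in the data: /k/ → [x] after /z/ (stop → fricative, matching a fricative); /k/ → [x] after /ʂ/ (stop → fricative, matching a fricative) — only manner changes, and always toward the preceding segment.
Nothing changes in [ŋurɔkke]: there the adjacent consonants already agree in manner (/k/ and /k/ are both stops), so this form is consistent with the same rule.
The trigger is the preceding segment, so the direction is progressive (perseverative).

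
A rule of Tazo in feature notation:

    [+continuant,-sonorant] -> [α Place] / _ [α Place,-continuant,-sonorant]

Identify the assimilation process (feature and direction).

The rule copies the place features (abbreviated [Place]) from the environment onto the target, so the assimilating feature is place.
Since the environment is written after the underscore, the trigger follows the target; the direction is regressive.

regressive place assimilation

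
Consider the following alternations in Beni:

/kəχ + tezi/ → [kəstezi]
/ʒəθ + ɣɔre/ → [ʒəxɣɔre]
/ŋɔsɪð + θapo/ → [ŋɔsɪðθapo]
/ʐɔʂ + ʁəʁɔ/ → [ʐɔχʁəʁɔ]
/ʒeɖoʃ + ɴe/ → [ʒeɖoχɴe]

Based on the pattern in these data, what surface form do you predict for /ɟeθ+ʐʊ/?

[ɟeʂʐʊ]

The data show regressive place assimilation: /χ/ → [s] before /t/; /θ/ → [x] before /ɣ/; /ʂ/ → [χ] before /ʁ/; /ʃ/ → [χ] before /ɴ/. In each pair only place changes, matching the following consonant, while manner and voice stay constant.
Nothing changes in [ŋɔsɪðθapo]: there the adjacent consonants already agree in place (/ð/ and /θ/ are both dental), so this form is consistent with the same rule.
/θ/ is a voiceless dental fricative. The following trigger /ʐ/ is retroflex, so /θ/ must become retroflex as well.
Changing only its place to retroflex gives [ʂ] — the voiceless retroflex fricative.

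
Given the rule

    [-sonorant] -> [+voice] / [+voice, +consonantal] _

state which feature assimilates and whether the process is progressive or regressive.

The structural change is [+voice], and the conditioning segment [+voice, +consonantal] (a voiced consonant) is itself voiced, so the target comes to share the voicing of its neighbour — voicing assimilation.
Since the environment is written before the underscore, the trigger precedes the target; the direction is progressive.

progressive voicing assimilation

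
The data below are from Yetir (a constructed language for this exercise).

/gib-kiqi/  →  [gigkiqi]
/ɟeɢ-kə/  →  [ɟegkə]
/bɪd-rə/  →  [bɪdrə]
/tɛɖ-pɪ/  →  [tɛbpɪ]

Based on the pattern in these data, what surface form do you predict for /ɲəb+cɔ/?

The data show regressive place assimilation: /b/ → [g] before /k/; /ɢ/ → [g] before /k/; /ɖ/ → [b] before /p/. In each pair only place changes, matching the following consonant, while manner and voice stay constant.
Nothing changes in [bɪdrə]: there the adjacent consonants already agree in place (/d/ and /r/ are both alveolar), so this form is consistent with the same rule.
The rule targets /b/ (voiced bilabial stop), which sits before the trigger /c/ (palatal).
A voiced palatal stop is [ɟ], so the surface segment is [ɟ].

[ɲəɟcɔ]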